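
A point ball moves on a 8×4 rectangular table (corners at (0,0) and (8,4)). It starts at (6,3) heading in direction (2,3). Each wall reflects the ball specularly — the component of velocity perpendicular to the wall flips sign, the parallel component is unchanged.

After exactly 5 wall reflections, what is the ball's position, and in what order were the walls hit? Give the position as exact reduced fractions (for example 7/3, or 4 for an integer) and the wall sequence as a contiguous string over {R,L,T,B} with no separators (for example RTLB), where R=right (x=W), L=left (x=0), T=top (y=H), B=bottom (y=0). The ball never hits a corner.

1. t=1/3 → T at (20/3,4); v=(2,-3)
2. t=2/3 → R at (8,2); v=(-2,-3)
3. t=2/3 → B at (20/3,0); v=(-2,3)
4. t=4/3 → T at (4,4); v=(-2,-3)
5. t=4/3 → B at (4/3,0); v=(-2,3)

Final position: (4/3,0)
Wall sequence: TRBTB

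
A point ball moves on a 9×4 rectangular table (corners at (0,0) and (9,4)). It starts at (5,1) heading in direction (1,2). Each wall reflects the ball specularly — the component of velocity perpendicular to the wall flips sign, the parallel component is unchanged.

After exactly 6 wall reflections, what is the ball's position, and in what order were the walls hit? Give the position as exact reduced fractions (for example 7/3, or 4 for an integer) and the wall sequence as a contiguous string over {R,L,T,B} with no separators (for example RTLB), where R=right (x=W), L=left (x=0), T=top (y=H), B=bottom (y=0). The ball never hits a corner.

Final position: (7/2,4)
Wall sequence: TBRTBT

1. t=3/2 → T at (13/2,4); v=(1,-2)
2. t=2 → B at (17/2,0); v=(1,2)
3. t=1/2 → R at (9,1); v=(-1,2)
4. t=3/2 → T at (15/2,4); v=(-1,-2)
5. t=2 → B at (11/2,0); v=(-1,2)
6. t=2 → T at (7/2,4); v=(-1,-2)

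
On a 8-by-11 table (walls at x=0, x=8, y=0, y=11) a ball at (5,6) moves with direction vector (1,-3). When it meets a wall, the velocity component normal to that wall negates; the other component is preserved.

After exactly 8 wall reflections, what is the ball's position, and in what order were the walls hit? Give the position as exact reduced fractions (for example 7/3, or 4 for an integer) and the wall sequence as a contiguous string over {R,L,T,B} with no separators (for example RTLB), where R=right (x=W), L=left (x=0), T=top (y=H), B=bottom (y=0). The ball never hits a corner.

1. t=2 → B at (7,0); v=(1,3)
2. t=1 → R at (8,3); v=(-1,3)
3. t=8/3 → T at (16/3,11); v=(-1,-3)
4. t=11/3 → B at (5/3,0); v=(-1,3)
5. t=5/3 → L at (0,5); v=(1,3)
6. t=2 → T at (2,11); v=(1,-3)
7. t=11/3 → B at (17/3,0); v=(1,3)
8. t=7/3 → R at (8,7); v=(-1,3)

Final position: (8,7)
Wall sequence: BRTBLTBR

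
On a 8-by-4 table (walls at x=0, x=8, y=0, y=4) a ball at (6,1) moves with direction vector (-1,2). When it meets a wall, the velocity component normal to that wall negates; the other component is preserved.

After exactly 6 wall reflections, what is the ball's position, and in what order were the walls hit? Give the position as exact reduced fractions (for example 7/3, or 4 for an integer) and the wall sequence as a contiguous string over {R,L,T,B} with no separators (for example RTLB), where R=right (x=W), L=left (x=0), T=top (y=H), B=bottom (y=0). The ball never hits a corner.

Final position: (7/2,4)
Wall sequence: TBTLBT

1. t=3/2 → T at (9/2,4); v=(-1,-2)
2. t=2 → B at (5/2,0); v=(-1,2)
3. t=2 → T at (1/2,4); v=(-1,-2)
4. t=1/2 → L at (0,3); v=(1,-2)
5. t=3/2 → B at (3/2,0); v=(1,2)
6. t=2 → T at (7/2,4); v=(1,-2)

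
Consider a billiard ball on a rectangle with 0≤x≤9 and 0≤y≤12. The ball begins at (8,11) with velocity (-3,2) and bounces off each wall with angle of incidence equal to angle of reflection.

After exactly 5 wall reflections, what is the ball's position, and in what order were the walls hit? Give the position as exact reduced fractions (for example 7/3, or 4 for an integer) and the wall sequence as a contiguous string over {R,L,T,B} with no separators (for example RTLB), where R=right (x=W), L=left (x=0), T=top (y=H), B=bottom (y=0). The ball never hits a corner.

Final position: (0,13/3)
Wall sequence: TLRBL

1. t=1/2 → T at (13/2,12); v=(-3,-2)
2. t=13/6 → L at (0,23/3); v=(3,-2)
3. t=3 → R at (9,5/3); v=(-3,-2)
4. t=5/6 → B at (13/2,0); v=(-3,2)
5. t=13/6 → L at (0,13/3); v=(3,2)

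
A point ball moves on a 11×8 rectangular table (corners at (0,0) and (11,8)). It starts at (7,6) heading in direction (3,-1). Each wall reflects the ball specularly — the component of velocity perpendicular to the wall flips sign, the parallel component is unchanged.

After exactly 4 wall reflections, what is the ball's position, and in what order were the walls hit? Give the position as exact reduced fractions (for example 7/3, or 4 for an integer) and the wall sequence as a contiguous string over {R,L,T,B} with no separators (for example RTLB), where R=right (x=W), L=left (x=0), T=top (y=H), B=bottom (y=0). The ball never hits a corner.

1. t=4/3 → R at (11,14/3); v=(-3,-1)
2. t=11/3 → L at (0,1); v=(3,-1)
3. t=1 → B at (3,0); v=(3,1)
4. t=8/3 → R at (11,8/3); v=(-3,1)

Final position: (11,8/3)
Wall sequence: RLBR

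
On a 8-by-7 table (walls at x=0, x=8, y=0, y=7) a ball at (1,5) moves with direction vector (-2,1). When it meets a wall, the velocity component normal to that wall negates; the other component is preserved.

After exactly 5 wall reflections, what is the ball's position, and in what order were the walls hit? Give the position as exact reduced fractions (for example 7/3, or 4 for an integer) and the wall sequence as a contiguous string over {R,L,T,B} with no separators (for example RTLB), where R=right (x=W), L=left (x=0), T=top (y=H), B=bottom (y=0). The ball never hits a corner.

Final position: (1,0)
Wall sequence: LTRLB

1. t=1/2 → L at (0,11/2); v=(2,1)
2. t=3/2 → T at (3,7); v=(2,-1)
3. t=5/2 → R at (8,9/2); v=(-2,-1)
4. t=4 → L at (0,1/2); v=(2,-1)
5. t=1/2 → B at (1,0); v=(2,1)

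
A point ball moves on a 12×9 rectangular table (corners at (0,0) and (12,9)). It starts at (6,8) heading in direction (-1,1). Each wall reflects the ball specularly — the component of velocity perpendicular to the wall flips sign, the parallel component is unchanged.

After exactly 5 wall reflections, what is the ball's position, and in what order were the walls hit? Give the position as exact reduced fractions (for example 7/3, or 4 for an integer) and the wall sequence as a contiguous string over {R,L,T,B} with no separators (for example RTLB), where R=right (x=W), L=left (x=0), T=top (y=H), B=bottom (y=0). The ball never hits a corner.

Final position: (11,9)
Wall sequence: TLBRT

1. t=1 → T at (5,9); v=(-1,-1)
2. t=5 → L at (0,4); v=(1,-1)
3. t=4 → B at (4,0); v=(1,1)
4. t=8 → R at (12,8); v=(-1,1)
5. t=1 → T at (11,9); v=(-1,-1)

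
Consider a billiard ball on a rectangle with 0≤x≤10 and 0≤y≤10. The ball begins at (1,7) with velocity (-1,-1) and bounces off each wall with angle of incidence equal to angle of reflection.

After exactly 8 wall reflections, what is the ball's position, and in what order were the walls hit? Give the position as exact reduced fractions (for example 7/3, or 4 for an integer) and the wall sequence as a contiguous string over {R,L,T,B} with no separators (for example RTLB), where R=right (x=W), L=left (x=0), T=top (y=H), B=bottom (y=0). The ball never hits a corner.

1. t=1 → L at (0,6); v=(1,-1)
2. t=6 → B at (6,0); v=(1,1)
3. t=4 → R at (10,4); v=(-1,1)
4. t=6 → T at (4,10); v=(-1,-1)
5. t=4 → L at (0,6); v=(1,-1)
6. t=6 → B at (6,0); v=(1,1)
7. t=4 → R at (10,4); v=(-1,1)
8. t=6 → T at (4,10); v=(-1,-1)

Final position: (4,10)
Wall sequence: LBRTLBRT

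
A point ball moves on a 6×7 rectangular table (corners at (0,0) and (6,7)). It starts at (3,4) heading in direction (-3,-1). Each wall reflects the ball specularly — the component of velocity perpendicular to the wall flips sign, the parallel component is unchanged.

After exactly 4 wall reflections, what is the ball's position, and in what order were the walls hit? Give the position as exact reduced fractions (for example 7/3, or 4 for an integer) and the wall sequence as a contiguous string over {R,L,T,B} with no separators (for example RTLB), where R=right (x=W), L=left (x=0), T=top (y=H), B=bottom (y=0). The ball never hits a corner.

Final position: (0,1)
Wall sequence: LRBL

1. t=1 → L at (0,3); v=(3,-1)
2. t=2 → R at (6,1); v=(-3,-1)
3. t=1 → B at (3,0); v=(-3,1)
4. t=1 → L at (0,1); v=(3,1)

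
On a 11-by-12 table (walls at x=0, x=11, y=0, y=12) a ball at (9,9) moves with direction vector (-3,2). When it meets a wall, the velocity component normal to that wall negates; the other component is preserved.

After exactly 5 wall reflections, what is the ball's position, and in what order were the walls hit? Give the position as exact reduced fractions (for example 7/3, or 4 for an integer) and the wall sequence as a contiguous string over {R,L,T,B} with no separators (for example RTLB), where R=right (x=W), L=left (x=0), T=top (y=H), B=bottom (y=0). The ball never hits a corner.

1. t=3/2 → T at (9/2,12); v=(-3,-2)
2. t=3/2 → L at (0,9); v=(3,-2)
3. t=11/3 → R at (11,5/3); v=(-3,-2)
4. t=5/6 → B at (17/2,0); v=(-3,2)
5. t=17/6 → L at (0,17/3); v=(3,2)

Final position: (0,17/3)
Wall sequence: TLRBL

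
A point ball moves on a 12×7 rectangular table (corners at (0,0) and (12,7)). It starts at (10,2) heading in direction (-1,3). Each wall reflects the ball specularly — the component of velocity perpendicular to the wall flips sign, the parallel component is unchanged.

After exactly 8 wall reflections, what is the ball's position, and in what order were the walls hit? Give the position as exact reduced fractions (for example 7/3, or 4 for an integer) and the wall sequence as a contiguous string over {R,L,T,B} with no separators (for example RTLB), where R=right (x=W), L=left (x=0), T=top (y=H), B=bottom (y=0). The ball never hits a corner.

1. t=5/3 → T at (25/3,7); v=(-1,-3)
2. t=7/3 → B at (6,0); v=(-1,3)
3. t=7/3 → T at (11/3,7); v=(-1,-3)
4. t=7/3 → B at (4/3,0); v=(-1,3)
5. t=4/3 → L at (0,4); v=(1,3)
6. t=1 → T at (1,7); v=(1,-3)
7. t=7/3 → B at (10/3,0); v=(1,3)
8. t=7/3 → T at (17/3,7); v=(1,-3)

Final position: (17/3,7)
Wall sequence: TBTBLTBT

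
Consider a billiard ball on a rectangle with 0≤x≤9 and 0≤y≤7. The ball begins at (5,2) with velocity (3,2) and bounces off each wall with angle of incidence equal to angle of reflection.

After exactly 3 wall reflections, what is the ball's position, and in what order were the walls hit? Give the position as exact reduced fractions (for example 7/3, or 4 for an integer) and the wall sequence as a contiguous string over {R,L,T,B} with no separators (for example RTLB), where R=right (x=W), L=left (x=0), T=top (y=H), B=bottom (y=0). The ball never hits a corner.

Final position: (0,10/3)
Wall sequence: RTL

1. t=4/3 → R at (9,14/3); v=(-3,2)
2. t=7/6 → T at (11/2,7); v=(-3,-2)
3. t=11/6 → L at (0,10/3); v=(3,-2)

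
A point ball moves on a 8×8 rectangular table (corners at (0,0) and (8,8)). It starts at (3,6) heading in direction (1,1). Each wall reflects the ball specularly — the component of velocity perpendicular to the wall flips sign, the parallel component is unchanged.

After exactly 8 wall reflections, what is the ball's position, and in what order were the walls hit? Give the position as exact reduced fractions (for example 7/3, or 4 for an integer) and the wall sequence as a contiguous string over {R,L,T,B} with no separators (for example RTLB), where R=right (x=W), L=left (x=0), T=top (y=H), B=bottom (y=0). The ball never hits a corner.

1. t=2 → T at (5,8); v=(1,-1)
2. t=3 → R at (8,5); v=(-1,-1)
3. t=5 → B at (3,0); v=(-1,1)
4. t=3 → L at (0,3); v=(1,1)
5. t=5 → T at (5,8); v=(1,-1)
6. t=3 → R at (8,5); v=(-1,-1)
7. t=5 → B at (3,0); v=(-1,1)
8. t=3 → L at (0,3); v=(1,1)

Final position: (0,3)
Wall sequence: TRBLTRBL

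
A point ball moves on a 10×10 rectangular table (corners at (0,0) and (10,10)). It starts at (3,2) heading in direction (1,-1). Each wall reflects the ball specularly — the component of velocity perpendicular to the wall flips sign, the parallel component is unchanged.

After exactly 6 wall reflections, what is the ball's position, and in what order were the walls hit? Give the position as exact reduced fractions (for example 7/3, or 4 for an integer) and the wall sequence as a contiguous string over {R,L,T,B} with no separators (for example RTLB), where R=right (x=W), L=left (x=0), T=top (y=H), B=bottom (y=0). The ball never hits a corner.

1. t=2 → B at (5,0); v=(1,1)
2. t=5 → R at (10,5); v=(-1,1)
3. t=5 → T at (5,10); v=(-1,-1)
4. t=5 → L at (0,5); v=(1,-1)
5. t=5 → B at (5,0); v=(1,1)
6. t=5 → R at (10,5); v=(-1,1)

Final position: (10,5)
Wall sequence: BRTLBR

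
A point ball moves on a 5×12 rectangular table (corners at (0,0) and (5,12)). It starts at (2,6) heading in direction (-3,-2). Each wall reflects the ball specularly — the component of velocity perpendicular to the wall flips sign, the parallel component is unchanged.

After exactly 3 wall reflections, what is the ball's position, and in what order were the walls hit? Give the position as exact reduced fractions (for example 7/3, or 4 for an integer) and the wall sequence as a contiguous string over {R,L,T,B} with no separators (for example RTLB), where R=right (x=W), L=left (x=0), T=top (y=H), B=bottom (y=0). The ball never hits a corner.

Final position: (3,0)
Wall sequence: LRB

1. t=2/3 → L at (0,14/3); v=(3,-2)
2. t=5/3 → R at (5,4/3); v=(-3,-2)
3. t=2/3 → B at (3,0); v=(-3,2)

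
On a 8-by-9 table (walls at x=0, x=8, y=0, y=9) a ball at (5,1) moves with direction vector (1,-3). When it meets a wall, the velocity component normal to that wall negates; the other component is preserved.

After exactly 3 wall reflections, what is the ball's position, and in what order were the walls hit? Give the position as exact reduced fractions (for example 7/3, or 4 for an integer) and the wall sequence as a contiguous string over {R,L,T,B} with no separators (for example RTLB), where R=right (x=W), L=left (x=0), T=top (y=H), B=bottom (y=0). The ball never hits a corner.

1. t=1/3 → B at (16/3,0); v=(1,3)
2. t=8/3 → R at (8,8); v=(-1,3)
3. t=1/3 → T at (23/3,9); v=(-1,-3)

Final position: (23/3,9)
Wall sequence: BRT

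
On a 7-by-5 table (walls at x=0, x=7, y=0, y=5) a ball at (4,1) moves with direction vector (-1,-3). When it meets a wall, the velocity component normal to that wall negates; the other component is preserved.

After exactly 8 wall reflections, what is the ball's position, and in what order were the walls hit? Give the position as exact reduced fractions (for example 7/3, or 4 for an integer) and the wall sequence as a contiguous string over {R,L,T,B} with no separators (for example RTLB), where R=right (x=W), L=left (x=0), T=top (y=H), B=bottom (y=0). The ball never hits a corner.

1. t=1/3 → B at (11/3,0); v=(-1,3)
2. t=5/3 → T at (2,5); v=(-1,-3)
3. t=5/3 → B at (1/3,0); v=(-1,3)
4. t=1/3 → L at (0,1); v=(1,3)
5. t=4/3 → T at (4/3,5); v=(1,-3)
6. t=5/3 → B at (3,0); v=(1,3)
7. t=5/3 → T at (14/3,5); v=(1,-3)
8. t=5/3 → B at (19/3,0); v=(1,3)

Final position: (19/3,0)
Wall sequence: BTBLTBTB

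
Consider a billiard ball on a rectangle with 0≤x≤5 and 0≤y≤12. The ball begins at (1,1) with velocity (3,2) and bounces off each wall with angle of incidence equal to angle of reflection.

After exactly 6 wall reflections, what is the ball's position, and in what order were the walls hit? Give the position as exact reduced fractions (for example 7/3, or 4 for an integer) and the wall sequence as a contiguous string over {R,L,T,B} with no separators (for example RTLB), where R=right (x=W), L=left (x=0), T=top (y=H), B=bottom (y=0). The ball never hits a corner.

Final position: (5,7)
Wall sequence: RLRTLR

1. t=4/3 → R at (5,11/3); v=(-3,2)
2. t=5/3 → L at (0,7); v=(3,2)
3. t=5/3 → R at (5,31/3); v=(-3,2)
4. t=5/6 → T at (5/2,12); v=(-3,-2)
5. t=5/6 → L at (0,31/3); v=(3,-2)
6. t=5/3 → R at (5,7); v=(-3,-2)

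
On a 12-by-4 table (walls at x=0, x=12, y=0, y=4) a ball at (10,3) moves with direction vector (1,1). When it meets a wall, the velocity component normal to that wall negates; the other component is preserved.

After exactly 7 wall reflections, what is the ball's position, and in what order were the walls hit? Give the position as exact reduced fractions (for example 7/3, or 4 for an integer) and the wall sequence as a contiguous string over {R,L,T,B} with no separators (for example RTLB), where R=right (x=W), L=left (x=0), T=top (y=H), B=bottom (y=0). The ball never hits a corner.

Final position: (3,4)
Wall sequence: TRBTBLT

1. t=1 → T at (11,4); v=(1,-1)
2. t=1 → R at (12,3); v=(-1,-1)
3. t=3 → B at (9,0); v=(-1,1)
4. t=4 → T at (5,4); v=(-1,-1)
5. t=4 → B at (1,0); v=(-1,1)
6. t=1 → L at (0,1); v=(1,1)
7. t=3 → T at (3,4); v=(1,-1)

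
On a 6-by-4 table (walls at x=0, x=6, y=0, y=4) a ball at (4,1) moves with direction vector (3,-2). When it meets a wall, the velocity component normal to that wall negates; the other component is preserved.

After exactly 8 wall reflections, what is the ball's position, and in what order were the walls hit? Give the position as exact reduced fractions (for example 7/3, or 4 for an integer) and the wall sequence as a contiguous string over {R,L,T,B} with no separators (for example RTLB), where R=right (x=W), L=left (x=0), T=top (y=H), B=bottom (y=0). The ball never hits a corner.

1. t=1/2 → B at (11/2,0); v=(3,2)
2. t=1/6 → R at (6,1/3); v=(-3,2)
3. t=11/6 → T at (1/2,4); v=(-3,-2)
4. t=1/6 → L at (0,11/3); v=(3,-2)
5. t=11/6 → B at (11/2,0); v=(3,2)
6. t=1/6 → R at (6,1/3); v=(-3,2)
7. t=11/6 → T at (1/2,4); v=(-3,-2)
8. t=1/6 → L at (0,11/3); v=(3,-2)

Final position: (0,11/3)
Wall sequence: BRTLBRTL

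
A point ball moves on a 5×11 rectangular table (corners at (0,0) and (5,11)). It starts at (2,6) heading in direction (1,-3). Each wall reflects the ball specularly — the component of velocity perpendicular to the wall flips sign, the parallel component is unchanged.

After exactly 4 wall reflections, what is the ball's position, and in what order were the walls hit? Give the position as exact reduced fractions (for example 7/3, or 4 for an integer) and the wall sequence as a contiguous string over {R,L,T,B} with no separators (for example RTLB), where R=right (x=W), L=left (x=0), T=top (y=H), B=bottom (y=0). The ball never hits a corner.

1. t=2 → B at (4,0); v=(1,3)
2. t=1 → R at (5,3); v=(-1,3)
3. t=8/3 → T at (7/3,11); v=(-1,-3)
4. t=7/3 → L at (0,4); v=(1,-3)

Final position: (0,4)
Wall sequence: BRTL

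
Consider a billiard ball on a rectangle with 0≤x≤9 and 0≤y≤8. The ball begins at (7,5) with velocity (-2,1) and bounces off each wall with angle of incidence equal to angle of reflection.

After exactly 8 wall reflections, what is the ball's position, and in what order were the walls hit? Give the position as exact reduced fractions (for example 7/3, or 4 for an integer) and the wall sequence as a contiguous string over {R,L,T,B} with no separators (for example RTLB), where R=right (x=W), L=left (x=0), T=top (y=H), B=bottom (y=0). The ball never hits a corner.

1. t=3 → T at (1,8); v=(-2,-1)
2. t=1/2 → L at (0,15/2); v=(2,-1)
3. t=9/2 → R at (9,3); v=(-2,-1)
4. t=3 → B at (3,0); v=(-2,1)
5. t=3/2 → L at (0,3/2); v=(2,1)
6. t=9/2 → R at (9,6); v=(-2,1)
7. t=2 → T at (5,8); v=(-2,-1)
8. t=5/2 → L at (0,11/2); v=(2,-1)

Final position: (0,11/2)
Wall sequence: TLRBLRTL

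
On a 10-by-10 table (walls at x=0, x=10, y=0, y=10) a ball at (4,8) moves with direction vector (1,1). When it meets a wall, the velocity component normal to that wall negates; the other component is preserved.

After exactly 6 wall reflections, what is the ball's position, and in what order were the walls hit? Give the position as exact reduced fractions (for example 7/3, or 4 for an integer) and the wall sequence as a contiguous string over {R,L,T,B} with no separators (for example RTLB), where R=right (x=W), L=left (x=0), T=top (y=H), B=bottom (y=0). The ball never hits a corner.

Final position: (10,6)
Wall sequence: TRBLTR

1. t=2 → T at (6,10); v=(1,-1)
2. t=4 → R at (10,6); v=(-1,-1)
3. t=6 → B at (4,0); v=(-1,1)
4. t=4 → L at (0,4); v=(1,1)
5. t=6 → T at (6,10); v=(1,-1)
6. t=4 → R at (10,6); v=(-1,-1)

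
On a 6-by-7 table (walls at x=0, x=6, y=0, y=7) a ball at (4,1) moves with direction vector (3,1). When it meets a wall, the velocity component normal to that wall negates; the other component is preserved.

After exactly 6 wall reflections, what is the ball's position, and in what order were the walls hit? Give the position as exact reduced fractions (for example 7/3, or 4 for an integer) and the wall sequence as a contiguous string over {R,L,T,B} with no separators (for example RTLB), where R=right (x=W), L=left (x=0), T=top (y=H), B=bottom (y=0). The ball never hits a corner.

1. t=2/3 → R at (6,5/3); v=(-3,1)
2. t=2 → L at (0,11/3); v=(3,1)
3. t=2 → R at (6,17/3); v=(-3,1)
4. t=4/3 → T at (2,7); v=(-3,-1)
5. t=2/3 → L at (0,19/3); v=(3,-1)
6. t=2 → R at (6,13/3); v=(-3,-1)

Final position: (6,13/3)
Wall sequence: RLRTLR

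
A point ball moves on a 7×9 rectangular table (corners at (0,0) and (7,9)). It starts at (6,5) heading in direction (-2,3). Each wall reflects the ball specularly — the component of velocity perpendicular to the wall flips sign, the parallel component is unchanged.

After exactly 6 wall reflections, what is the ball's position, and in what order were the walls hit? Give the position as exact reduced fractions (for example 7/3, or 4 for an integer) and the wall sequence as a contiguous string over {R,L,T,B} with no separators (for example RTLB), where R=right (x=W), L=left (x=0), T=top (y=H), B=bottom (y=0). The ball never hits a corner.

Final position: (0,1)
Wall sequence: TLBRTL

1. t=4/3 → T at (10/3,9); v=(-2,-3)
2. t=5/3 → L at (0,4); v=(2,-3)
3. t=4/3 → B at (8/3,0); v=(2,3)
4. t=13/6 → R at (7,13/2); v=(-2,3)
5. t=5/6 → T at (16/3,9); v=(-2,-3)
6. t=8/3 → L at (0,1); v=(2,-3)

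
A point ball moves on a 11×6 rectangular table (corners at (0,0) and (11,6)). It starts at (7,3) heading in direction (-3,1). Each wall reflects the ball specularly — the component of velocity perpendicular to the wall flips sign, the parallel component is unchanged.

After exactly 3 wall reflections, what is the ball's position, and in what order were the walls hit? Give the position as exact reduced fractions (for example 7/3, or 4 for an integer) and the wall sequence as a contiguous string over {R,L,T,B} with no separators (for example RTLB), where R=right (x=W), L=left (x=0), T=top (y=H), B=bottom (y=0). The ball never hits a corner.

1. t=7/3 → L at (0,16/3); v=(3,1)
2. t=2/3 → T at (2,6); v=(3,-1)
3. t=3 → R at (11,3); v=(-3,-1)

Final position: (11,3)
Wall sequence: LTR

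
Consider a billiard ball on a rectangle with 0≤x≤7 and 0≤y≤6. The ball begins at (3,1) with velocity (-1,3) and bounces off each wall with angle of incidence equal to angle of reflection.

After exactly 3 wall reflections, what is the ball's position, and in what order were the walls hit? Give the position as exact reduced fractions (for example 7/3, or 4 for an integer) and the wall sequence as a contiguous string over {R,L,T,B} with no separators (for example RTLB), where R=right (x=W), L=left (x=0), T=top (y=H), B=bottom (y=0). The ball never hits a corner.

1. t=5/3 → T at (4/3,6); v=(-1,-3)
2. t=4/3 → L at (0,2); v=(1,-3)
3. t=2/3 → B at (2/3,0); v=(1,3)

Final position: (2/3,0)
Wall sequence: TLB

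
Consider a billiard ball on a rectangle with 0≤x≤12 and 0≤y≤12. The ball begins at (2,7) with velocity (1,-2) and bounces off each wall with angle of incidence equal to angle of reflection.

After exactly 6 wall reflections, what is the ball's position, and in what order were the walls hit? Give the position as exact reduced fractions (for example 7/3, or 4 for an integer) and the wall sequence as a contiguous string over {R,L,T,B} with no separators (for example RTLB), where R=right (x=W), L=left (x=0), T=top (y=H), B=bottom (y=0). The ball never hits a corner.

1. t=7/2 → B at (11/2,0); v=(1,2)
2. t=6 → T at (23/2,12); v=(1,-2)
3. t=1/2 → R at (12,11); v=(-1,-2)
4. t=11/2 → B at (13/2,0); v=(-1,2)
5. t=6 → T at (1/2,12); v=(-1,-2)
6. t=1/2 → L at (0,11); v=(1,-2)

Final position: (0,11)
Wall sequence: BTRBTL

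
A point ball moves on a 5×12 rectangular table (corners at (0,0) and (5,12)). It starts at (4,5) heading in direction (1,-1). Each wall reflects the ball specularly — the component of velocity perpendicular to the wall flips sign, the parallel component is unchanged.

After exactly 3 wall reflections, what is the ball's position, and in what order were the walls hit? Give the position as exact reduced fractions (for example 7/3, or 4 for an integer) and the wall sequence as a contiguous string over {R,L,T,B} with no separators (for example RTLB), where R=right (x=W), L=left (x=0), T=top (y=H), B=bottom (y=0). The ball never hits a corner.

1. t=1 → R at (5,4); v=(-1,-1)
2. t=4 → B at (1,0); v=(-1,1)
3. t=1 → L at (0,1); v=(1,1)

Final position: (0,1)
Wall sequence: RBL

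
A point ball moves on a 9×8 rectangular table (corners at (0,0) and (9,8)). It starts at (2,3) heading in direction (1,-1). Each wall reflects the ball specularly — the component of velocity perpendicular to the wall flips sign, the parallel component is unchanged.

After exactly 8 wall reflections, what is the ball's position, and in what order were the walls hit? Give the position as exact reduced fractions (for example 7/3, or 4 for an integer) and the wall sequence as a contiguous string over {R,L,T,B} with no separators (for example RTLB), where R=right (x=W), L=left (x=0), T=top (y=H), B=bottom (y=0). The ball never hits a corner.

1. t=3 → B at (5,0); v=(1,1)
2. t=4 → R at (9,4); v=(-1,1)
3. t=4 → T at (5,8); v=(-1,-1)
4. t=5 → L at (0,3); v=(1,-1)
5. t=3 → B at (3,0); v=(1,1)
6. t=6 → R at (9,6); v=(-1,1)
7. t=2 → T at (7,8); v=(-1,-1)
8. t=7 → L at (0,1); v=(1,-1)

Final position: (0,1)
Wall sequence: BRTLBRTL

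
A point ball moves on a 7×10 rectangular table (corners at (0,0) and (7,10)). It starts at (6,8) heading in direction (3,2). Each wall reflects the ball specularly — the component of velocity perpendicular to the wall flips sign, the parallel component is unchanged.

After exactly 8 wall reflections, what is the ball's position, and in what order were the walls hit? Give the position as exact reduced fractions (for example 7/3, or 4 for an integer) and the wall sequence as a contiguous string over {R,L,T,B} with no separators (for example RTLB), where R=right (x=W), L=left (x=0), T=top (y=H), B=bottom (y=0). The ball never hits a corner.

1. t=1/3 → R at (7,26/3); v=(-3,2)
2. t=2/3 → T at (5,10); v=(-3,-2)
3. t=5/3 → L at (0,20/3); v=(3,-2)
4. t=7/3 → R at (7,2); v=(-3,-2)
5. t=1 → B at (4,0); v=(-3,2)
6. t=4/3 → L at (0,8/3); v=(3,2)
7. t=7/3 → R at (7,22/3); v=(-3,2)
8. t=4/3 → T at (3,10); v=(-3,-2)

Final position: (3,10)
Wall sequence: RTLRBLRT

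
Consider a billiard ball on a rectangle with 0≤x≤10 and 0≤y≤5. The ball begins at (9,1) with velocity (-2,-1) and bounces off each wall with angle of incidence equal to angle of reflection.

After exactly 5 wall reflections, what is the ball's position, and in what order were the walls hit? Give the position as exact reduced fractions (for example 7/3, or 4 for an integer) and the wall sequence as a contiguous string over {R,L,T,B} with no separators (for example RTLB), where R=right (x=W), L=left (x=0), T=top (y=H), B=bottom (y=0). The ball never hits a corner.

Final position: (7,0)
Wall sequence: BLTRB

1. t=1 → B at (7,0); v=(-2,1)
2. t=7/2 → L at (0,7/2); v=(2,1)
3. t=3/2 → T at (3,5); v=(2,-1)
4. t=7/2 → R at (10,3/2); v=(-2,-1)
5. t=3/2 → B at (7,0); v=(-2,1)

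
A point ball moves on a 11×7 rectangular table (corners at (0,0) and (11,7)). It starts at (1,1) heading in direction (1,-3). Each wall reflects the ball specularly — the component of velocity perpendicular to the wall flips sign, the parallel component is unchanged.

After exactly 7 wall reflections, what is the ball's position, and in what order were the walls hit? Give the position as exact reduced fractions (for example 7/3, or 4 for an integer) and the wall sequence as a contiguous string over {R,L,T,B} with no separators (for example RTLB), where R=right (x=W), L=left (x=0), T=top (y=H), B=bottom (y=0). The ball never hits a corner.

1. t=1/3 → B at (4/3,0); v=(1,3)
2. t=7/3 → T at (11/3,7); v=(1,-3)
3. t=7/3 → B at (6,0); v=(1,3)
4. t=7/3 → T at (25/3,7); v=(1,-3)
5. t=7/3 → B at (32/3,0); v=(1,3)
6. t=1/3 → R at (11,1); v=(-1,3)
7. t=2 → T at (9,7); v=(-1,-3)

Final position: (9,7)
Wall sequence: BTBTBRT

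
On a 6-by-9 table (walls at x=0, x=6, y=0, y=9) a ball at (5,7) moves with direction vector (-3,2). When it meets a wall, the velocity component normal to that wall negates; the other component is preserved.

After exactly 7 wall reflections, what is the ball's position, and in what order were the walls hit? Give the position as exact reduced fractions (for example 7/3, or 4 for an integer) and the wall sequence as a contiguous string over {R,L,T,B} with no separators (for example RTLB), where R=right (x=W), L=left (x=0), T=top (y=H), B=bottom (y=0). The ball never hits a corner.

Final position: (0,25/3)
Wall sequence: TLRBLRL

1. t=1 → T at (2,9); v=(-3,-2)
2. t=2/3 → L at (0,23/3); v=(3,-2)
3. t=2 → R at (6,11/3); v=(-3,-2)
4. t=11/6 → B at (1/2,0); v=(-3,2)
5. t=1/6 → L at (0,1/3); v=(3,2)
6. t=2 → R at (6,13/3); v=(-3,2)
7. t=2 → L at (0,25/3); v=(3,2)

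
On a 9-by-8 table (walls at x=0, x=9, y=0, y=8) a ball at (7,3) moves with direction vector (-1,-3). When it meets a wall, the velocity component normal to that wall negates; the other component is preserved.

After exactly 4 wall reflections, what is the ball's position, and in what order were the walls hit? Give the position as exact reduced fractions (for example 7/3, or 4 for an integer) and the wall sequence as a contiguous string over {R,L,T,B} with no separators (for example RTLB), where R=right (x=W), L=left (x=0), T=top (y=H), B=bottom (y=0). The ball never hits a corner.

1. t=1 → B at (6,0); v=(-1,3)
2. t=8/3 → T at (10/3,8); v=(-1,-3)
3. t=8/3 → B at (2/3,0); v=(-1,3)
4. t=2/3 → L at (0,2); v=(1,3)

Final position: (0,2)
Wall sequence: BTBL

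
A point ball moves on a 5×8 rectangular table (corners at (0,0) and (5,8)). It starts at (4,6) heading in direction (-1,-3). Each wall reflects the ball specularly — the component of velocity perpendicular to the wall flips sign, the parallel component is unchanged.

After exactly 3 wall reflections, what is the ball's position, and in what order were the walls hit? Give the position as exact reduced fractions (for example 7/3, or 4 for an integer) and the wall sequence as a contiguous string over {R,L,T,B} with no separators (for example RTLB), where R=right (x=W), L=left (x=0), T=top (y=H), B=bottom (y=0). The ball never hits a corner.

1. t=2 → B at (2,0); v=(-1,3)
2. t=2 → L at (0,6); v=(1,3)
3. t=2/3 → T at (2/3,8); v=(1,-3)

Final position: (2/3,8)
Wall sequence: BLT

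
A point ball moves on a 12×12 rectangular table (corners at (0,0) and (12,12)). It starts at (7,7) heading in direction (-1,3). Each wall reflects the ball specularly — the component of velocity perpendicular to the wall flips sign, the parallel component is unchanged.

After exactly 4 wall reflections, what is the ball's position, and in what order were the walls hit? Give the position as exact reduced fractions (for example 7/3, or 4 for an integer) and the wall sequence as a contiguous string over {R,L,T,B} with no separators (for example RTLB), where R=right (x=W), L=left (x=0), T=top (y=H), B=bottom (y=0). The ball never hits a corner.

1. t=5/3 → T at (16/3,12); v=(-1,-3)
2. t=4 → B at (4/3,0); v=(-1,3)
3. t=4/3 → L at (0,4); v=(1,3)
4. t=8/3 → T at (8/3,12); v=(1,-3)

Final position: (8/3,12)
Wall sequence: TBLT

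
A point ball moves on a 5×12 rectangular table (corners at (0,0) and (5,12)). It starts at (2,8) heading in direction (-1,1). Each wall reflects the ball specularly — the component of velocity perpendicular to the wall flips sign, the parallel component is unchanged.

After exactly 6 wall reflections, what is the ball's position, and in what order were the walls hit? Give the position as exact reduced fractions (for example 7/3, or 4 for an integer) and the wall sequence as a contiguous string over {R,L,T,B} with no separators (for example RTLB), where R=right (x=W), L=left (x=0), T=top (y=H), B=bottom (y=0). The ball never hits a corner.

Final position: (5,1)
Wall sequence: LTRLBR

1. t=2 → L at (0,10); v=(1,1)
2. t=2 → T at (2,12); v=(1,-1)
3. t=3 → R at (5,9); v=(-1,-1)
4. t=5 → L at (0,4); v=(1,-1)
5. t=4 → B at (4,0); v=(1,1)
6. t=1 → R at (5,1); v=(-1,1)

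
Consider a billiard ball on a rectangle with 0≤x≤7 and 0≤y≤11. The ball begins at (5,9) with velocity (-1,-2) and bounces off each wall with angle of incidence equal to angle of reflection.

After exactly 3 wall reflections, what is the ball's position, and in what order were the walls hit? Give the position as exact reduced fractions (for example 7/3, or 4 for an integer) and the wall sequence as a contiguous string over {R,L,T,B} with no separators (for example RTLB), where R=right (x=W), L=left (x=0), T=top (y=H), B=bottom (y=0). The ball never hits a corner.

1. t=9/2 → B at (1/2,0); v=(-1,2)
2. t=1/2 → L at (0,1); v=(1,2)
3. t=5 → T at (5,11); v=(1,-2)

Final position: (5,11)
Wall sequence: BLT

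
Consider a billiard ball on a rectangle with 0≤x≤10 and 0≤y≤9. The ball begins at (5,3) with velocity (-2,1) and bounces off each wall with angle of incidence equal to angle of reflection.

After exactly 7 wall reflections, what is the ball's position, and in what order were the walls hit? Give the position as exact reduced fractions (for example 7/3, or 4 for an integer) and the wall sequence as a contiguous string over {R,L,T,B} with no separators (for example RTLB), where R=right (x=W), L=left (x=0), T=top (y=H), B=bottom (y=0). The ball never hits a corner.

Final position: (0,15/2)
Wall sequence: LTRLBRL

1. t=5/2 → L at (0,11/2); v=(2,1)
2. t=7/2 → T at (7,9); v=(2,-1)
3. t=3/2 → R at (10,15/2); v=(-2,-1)
4. t=5 → L at (0,5/2); v=(2,-1)
5. t=5/2 → B at (5,0); v=(2,1)
6. t=5/2 → R at (10,5/2); v=(-2,1)
7. t=5 → L at (0,15/2); v=(2,1)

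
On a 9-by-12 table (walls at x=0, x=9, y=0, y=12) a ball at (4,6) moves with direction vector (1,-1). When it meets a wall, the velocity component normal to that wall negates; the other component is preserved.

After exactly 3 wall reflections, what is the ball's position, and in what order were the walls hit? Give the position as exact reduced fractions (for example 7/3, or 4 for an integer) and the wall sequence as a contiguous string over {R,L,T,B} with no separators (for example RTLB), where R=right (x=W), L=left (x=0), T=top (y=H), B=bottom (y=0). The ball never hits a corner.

1. t=5 → R at (9,1); v=(-1,-1)
2. t=1 → B at (8,0); v=(-1,1)
3. t=8 → L at (0,8); v=(1,1)

Final position: (0,8)
Wall sequence: RBL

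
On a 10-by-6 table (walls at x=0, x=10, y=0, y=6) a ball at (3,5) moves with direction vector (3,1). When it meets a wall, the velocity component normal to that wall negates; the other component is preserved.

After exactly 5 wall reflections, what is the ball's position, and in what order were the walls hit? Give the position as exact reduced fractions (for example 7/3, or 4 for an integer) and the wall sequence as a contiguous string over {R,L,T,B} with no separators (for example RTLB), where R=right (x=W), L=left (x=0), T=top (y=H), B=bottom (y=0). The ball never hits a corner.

1. t=1 → T at (6,6); v=(3,-1)
2. t=4/3 → R at (10,14/3); v=(-3,-1)
3. t=10/3 → L at (0,4/3); v=(3,-1)
4. t=4/3 → B at (4,0); v=(3,1)
5. t=2 → R at (10,2); v=(-3,1)

Final position: (10,2)
Wall sequence: TRLBR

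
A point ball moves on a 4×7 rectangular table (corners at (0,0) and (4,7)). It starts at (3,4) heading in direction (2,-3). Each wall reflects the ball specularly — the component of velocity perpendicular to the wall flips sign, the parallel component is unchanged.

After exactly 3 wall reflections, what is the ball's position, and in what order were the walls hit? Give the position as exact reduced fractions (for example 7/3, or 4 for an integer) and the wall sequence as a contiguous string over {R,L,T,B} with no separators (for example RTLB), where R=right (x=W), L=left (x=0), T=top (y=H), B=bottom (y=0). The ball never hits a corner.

1. t=1/2 → R at (4,5/2); v=(-2,-3)
2. t=5/6 → B at (7/3,0); v=(-2,3)
3. t=7/6 → L at (0,7/2); v=(2,3)

Final position: (0,7/2)
Wall sequence: RBL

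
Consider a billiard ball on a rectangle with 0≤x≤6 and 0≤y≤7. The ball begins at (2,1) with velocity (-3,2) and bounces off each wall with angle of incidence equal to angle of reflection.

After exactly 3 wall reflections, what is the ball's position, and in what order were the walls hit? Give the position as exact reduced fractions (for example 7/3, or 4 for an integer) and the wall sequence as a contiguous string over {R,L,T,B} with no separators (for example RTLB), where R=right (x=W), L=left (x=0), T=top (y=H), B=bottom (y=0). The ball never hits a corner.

1. t=2/3 → L at (0,7/3); v=(3,2)
2. t=2 → R at (6,19/3); v=(-3,2)
3. t=1/3 → T at (5,7); v=(-3,-2)

Final position: (5,7)
Wall sequence: LRT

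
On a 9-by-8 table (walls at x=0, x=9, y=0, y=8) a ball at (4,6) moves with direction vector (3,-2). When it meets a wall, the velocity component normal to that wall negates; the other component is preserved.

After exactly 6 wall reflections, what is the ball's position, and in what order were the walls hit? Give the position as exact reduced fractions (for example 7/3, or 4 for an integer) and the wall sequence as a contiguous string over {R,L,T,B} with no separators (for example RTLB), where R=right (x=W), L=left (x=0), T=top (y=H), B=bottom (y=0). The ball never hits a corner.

1. t=5/3 → R at (9,8/3); v=(-3,-2)
2. t=4/3 → B at (5,0); v=(-3,2)
3. t=5/3 → L at (0,10/3); v=(3,2)
4. t=7/3 → T at (7,8); v=(3,-2)
5. t=2/3 → R at (9,20/3); v=(-3,-2)
6. t=3 → L at (0,2/3); v=(3,-2)

Final position: (0,2/3)
Wall sequence: RBLTRL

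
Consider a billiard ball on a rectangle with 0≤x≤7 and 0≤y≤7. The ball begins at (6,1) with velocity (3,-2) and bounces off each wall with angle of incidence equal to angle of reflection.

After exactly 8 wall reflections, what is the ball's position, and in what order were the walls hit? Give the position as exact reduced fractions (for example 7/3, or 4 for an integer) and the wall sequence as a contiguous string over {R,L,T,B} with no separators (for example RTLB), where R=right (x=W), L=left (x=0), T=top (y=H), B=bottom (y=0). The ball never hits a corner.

Final position: (7,13/3)
Wall sequence: RBLTRLBR

1. t=1/3 → R at (7,1/3); v=(-3,-2)
2. t=1/6 → B at (13/2,0); v=(-3,2)
3. t=13/6 → L at (0,13/3); v=(3,2)
4. t=4/3 → T at (4,7); v=(3,-2)
5. t=1 → R at (7,5); v=(-3,-2)
6. t=7/3 → L at (0,1/3); v=(3,-2)
7. t=1/6 → B at (1/2,0); v=(3,2)
8. t=13/6 → R at (7,13/3); v=(-3,2)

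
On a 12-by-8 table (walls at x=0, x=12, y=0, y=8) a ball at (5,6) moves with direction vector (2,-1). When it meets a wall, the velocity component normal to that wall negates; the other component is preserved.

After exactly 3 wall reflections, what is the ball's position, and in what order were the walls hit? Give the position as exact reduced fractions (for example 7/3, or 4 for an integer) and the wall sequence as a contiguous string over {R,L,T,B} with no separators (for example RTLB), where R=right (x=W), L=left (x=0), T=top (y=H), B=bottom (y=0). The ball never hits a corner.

Final position: (0,7/2)
Wall sequence: RBL

1. t=7/2 → R at (12,5/2); v=(-2,-1)
2. t=5/2 → B at (7,0); v=(-2,1)
3. t=7/2 → L at (0,7/2); v=(2,1)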